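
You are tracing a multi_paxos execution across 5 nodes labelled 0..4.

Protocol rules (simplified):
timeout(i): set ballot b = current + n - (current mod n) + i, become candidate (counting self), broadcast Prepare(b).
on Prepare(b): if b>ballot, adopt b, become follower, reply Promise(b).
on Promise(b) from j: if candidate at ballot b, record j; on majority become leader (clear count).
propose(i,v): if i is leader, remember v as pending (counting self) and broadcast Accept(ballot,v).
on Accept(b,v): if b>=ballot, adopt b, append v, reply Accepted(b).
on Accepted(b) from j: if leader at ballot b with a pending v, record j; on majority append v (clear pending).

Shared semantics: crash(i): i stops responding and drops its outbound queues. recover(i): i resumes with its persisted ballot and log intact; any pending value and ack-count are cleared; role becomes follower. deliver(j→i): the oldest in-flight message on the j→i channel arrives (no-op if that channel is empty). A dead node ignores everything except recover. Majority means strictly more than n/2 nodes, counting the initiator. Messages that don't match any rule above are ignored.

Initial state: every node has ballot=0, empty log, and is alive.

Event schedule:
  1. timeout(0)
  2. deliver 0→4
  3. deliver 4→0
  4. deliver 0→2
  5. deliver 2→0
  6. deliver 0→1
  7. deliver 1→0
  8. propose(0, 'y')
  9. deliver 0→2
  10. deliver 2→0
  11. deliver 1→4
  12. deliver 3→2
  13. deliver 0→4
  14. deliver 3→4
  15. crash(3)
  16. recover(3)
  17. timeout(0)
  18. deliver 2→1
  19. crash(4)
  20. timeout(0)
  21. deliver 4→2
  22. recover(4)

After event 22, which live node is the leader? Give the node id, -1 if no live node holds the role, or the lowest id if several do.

e1 timeout(0): 0[cand,b=5,-]
e2 deliver 0→4: 4[foll,b=5,-]
e3 deliver 4→0: ·
e4 deliver 0→2: 2[foll,b=5,-]
e5 deliver 2→0: 0[lead,b=5,-]
e6 deliver 0→1: 1[foll,b=5,-]
e7 deliver 1→0: ·
e8 propose(0,'y'): ·
e9 deliver 0→2: 2[foll,b=5,y]
e10 deliver 2→0: ·
e11 deliver 1→4: ·
e12 deliver 3→2: ·
e13 deliver 0→4: 4[foll,b=5,y]
e14 deliver 3→4: ·
e15 crash(3): 3[✗foll,b=0,-]
e16 recover(3): 3[foll,b=0,-]
e17 timeout(0): 0[cand,b=10,-]
e18 deliver 2→1: ·
e19 crash(4): 4[✗foll,b=5,y]
e20 timeout(0): 0[cand,b=15,-]
e21 deliver 4→2: ·
e22 recover(4): 4[foll,b=5,y]

-1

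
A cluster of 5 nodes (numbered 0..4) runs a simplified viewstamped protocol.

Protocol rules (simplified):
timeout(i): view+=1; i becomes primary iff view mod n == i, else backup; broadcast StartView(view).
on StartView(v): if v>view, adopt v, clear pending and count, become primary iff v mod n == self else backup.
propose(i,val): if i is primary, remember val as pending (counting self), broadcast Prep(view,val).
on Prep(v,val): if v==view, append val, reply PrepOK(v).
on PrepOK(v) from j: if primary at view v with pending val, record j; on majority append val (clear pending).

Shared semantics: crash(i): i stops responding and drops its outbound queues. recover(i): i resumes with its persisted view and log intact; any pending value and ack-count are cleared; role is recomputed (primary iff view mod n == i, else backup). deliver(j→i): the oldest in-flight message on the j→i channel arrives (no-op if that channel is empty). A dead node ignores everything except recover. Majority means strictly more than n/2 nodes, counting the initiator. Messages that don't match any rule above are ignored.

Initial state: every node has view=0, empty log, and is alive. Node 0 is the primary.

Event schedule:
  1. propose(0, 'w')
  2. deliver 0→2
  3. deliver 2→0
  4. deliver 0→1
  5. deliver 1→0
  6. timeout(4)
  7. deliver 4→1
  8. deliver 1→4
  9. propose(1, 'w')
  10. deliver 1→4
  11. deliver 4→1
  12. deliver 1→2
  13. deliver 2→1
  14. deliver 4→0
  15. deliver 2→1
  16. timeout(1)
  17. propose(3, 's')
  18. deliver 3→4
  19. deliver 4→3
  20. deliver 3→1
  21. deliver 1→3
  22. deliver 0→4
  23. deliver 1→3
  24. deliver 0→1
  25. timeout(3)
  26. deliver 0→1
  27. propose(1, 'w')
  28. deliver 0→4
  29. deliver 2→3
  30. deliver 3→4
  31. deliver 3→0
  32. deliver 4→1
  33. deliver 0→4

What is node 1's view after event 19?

1. propose(0,'w'):  nop
2. deliver 0→2:  <2:back v0 w>
3. deliver 2→0:  nop
4. deliver 0→1:  <1:back v0 w>
5. deliver 1→0:  <0:prim v0 w>
6. timeout(4):  <4:back v1 ->
7. deliver 4→1:  <1:prim v1 w>
8. deliver 1→4:  nop
9. propose(1,'w'):  nop
10. deliver 1→4:  <4:back v1 w>
11. deliver 4→1:  nop
12. deliver 1→2:  nop
13. deliver 2→1:  nop
14. deliver 4→0:  <0:back v1 w>
15. deliver 2→1:  nop
16. timeout(1):  <1:back v2 w>
17. propose(3,'s'):  nop
18. deliver 3→4:  nop
19. deliver 4→3:  <3:back v1 ->

2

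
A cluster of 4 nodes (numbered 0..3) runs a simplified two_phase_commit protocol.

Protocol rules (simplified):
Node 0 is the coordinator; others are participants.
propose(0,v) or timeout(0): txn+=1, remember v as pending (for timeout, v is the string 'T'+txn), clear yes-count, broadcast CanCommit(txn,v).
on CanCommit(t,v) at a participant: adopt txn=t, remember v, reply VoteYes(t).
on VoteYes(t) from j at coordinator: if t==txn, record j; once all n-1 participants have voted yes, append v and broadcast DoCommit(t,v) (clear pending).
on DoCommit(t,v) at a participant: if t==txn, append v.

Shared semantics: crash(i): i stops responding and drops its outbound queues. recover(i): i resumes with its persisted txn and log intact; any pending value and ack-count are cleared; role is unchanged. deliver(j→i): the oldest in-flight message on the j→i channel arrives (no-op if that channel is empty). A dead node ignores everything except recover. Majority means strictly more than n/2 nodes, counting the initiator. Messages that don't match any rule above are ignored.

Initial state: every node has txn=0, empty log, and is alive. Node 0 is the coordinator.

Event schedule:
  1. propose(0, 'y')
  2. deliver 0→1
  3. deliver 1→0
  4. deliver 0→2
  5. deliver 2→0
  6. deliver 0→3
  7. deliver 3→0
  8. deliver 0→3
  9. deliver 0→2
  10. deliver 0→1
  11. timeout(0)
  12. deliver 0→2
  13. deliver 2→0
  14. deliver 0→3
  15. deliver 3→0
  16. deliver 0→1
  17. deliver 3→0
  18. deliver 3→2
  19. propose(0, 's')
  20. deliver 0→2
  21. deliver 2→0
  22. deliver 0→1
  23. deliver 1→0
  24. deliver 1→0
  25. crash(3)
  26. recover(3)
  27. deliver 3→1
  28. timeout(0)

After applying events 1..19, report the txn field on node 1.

2

after 1 — propose(0,'y'): n0:coor/t1/[-]
after 2 — deliver 0→1: n1:part/t1/[-]
after 3 — deliver 1→0: ·
after 4 — deliver 0→2: n2:part/t1/[-]
after 5 — deliver 2→0: ·
after 6 — deliver 0→3: n3:part/t1/[-]
after 7 — deliver 3→0: n0:coor/t1/[y]
after 8 — deliver 0→3: n3:part/t1/[y]
after 9 — deliver 0→2: n2:part/t1/[y]
after 10 — deliver 0→1: n1:part/t1/[y]
after 11 — timeout(0): n0:coor/t2/[y]
after 12 — deliver 0→2: n2:part/t2/[y]
after 13 — deliver 2→0: ·
after 14 — deliver 0→3: n3:part/t2/[y]
after 15 — deliver 3→0: ·
after 16 — deliver 0→1: n1:part/t2/[y]
after 17 — deliver 3→0: ·
after 18 — deliver 3→2: ·
after 19 — propose(0,'s'): n0:coor/t3/[y]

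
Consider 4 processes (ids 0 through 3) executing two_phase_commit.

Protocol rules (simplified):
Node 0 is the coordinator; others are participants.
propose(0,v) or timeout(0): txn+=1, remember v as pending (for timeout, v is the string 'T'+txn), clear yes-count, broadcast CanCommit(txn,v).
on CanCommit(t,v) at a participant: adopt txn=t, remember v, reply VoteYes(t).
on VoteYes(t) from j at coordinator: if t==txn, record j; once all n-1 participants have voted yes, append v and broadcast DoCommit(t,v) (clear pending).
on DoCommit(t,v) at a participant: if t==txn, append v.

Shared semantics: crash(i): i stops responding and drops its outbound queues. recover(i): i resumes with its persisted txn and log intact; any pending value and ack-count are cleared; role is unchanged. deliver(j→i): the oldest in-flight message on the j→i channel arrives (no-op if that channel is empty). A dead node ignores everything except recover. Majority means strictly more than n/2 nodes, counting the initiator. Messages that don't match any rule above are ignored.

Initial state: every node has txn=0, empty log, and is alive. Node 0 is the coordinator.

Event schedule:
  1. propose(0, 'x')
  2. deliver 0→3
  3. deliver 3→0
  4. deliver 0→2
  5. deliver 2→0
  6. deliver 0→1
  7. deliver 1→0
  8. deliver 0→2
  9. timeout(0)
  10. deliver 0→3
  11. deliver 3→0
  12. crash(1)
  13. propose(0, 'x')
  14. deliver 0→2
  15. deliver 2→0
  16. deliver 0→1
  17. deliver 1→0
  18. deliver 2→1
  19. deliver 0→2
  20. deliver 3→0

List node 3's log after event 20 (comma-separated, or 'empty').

x

after 1 — propose(0,'x'): n0:coor/t1/[-]
after 2 — deliver 0→3: n3:part/t1/[-]
after 3 — deliver 3→0: ·
after 4 — deliver 0→2: n2:part/t1/[-]
after 5 — deliver 2→0: ·
after 6 — deliver 0→1: n1:part/t1/[-]
after 7 — deliver 1→0: n0:coor/t1/[x]
after 8 — deliver 0→2: n2:part/t1/[x]
after 9 — timeout(0): n0:coor/t2/[x]
after 10 — deliver 0→3: n3:part/t1/[x]
after 11 — deliver 3→0: ·
after 12 — crash(1): n1:✗part/t1/[-]
after 13 — propose(0,'x'): n0:coor/t3/[x]
after 14 — deliver 0→2: n2:part/t2/[x]
after 15 — deliver 2→0: ·
after 16 — deliver 0→1: ·
after 17 — deliver 1→0: ·
after 18 — deliver 2→1: ·
after 19 — deliver 0→2: n2:part/t3/[x]
after 20 — deliver 3→0: ·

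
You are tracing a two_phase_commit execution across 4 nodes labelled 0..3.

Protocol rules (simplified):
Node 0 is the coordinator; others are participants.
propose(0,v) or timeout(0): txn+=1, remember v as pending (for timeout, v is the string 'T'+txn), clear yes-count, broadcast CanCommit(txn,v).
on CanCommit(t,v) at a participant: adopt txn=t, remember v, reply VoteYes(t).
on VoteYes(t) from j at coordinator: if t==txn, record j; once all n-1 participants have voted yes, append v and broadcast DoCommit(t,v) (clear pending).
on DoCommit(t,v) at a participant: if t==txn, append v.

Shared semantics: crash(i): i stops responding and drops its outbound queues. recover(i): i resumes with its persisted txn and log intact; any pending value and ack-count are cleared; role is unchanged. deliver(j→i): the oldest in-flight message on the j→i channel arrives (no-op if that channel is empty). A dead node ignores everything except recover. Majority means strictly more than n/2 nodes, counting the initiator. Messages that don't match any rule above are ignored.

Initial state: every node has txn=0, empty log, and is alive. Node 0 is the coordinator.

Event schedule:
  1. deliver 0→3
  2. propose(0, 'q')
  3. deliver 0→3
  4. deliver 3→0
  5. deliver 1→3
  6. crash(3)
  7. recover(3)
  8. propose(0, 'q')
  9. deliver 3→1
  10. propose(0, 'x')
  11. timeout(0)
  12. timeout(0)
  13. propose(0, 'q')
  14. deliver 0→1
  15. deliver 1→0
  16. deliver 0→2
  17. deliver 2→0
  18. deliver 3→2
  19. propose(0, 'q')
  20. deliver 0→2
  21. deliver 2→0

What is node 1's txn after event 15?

step 1 deliver 0→3: —
step 2 propose(0,'q'): 0={coor,t=1,log=-}
step 3 deliver 0→3: 3={part,t=1,log=-}
step 4 deliver 3→0: —
step 5 deliver 1→3: —
step 6 crash(3): 3={✗part,t=1,log=-}
step 7 recover(3): 3={part,t=1,log=-}
step 8 propose(0,'q'): 0={coor,t=2,log=-}
step 9 deliver 3→1: —
step 10 propose(0,'x'): 0={coor,t=3,log=-}
step 11 timeout(0): 0={coor,t=4,log=-}
step 12 timeout(0): 0={coor,t=5,log=-}
step 13 propose(0,'q'): 0={coor,t=6,log=-}
step 14 deliver 0→1: 1={part,t=1,log=-}
step 15 deliver 1→0: —

1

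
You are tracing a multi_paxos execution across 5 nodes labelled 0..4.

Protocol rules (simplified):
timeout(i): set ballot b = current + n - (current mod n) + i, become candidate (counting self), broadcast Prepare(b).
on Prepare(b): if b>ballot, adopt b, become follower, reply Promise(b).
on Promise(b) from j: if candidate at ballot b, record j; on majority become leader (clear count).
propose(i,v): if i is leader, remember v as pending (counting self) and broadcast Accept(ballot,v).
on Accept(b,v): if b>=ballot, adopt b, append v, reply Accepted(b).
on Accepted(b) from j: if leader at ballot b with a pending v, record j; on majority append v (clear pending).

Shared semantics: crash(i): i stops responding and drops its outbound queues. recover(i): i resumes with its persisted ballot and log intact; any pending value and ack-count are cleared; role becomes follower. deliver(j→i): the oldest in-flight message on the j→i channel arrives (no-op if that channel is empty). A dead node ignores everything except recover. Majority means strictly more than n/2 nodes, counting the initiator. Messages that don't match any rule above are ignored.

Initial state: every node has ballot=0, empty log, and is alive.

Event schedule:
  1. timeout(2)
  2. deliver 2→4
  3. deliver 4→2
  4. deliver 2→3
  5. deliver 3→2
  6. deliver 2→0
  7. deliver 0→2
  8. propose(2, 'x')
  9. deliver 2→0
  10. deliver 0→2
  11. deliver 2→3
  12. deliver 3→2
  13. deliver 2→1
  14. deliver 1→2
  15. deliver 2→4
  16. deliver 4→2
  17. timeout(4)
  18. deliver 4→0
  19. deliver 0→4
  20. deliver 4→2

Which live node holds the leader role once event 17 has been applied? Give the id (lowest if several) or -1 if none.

after 1 — timeout(2): n2:cand/b7/[-]
after 2 — deliver 2→4: n4:foll/b7/[-]
after 3 — deliver 4→2: ·
after 4 — deliver 2→3: n3:foll/b7/[-]
after 5 — deliver 3→2: n2:lead/b7/[-]
after 6 — deliver 2→0: n0:foll/b7/[-]
after 7 — deliver 0→2: ·
after 8 — propose(2,'x'): ·
after 9 — deliver 2→0: n0:foll/b7/[x]
after 10 — deliver 0→2: ·
after 11 — deliver 2→3: n3:foll/b7/[x]
after 12 — deliver 3→2: n2:lead/b7/[x]
after 13 — deliver 2→1: n1:foll/b7/[-]
after 14 — deliver 1→2: ·
after 15 — deliver 2→4: n4:foll/b7/[x]
after 16 — deliver 4→2: ·
after 17 — timeout(4): n4:cand/b14/[x]

2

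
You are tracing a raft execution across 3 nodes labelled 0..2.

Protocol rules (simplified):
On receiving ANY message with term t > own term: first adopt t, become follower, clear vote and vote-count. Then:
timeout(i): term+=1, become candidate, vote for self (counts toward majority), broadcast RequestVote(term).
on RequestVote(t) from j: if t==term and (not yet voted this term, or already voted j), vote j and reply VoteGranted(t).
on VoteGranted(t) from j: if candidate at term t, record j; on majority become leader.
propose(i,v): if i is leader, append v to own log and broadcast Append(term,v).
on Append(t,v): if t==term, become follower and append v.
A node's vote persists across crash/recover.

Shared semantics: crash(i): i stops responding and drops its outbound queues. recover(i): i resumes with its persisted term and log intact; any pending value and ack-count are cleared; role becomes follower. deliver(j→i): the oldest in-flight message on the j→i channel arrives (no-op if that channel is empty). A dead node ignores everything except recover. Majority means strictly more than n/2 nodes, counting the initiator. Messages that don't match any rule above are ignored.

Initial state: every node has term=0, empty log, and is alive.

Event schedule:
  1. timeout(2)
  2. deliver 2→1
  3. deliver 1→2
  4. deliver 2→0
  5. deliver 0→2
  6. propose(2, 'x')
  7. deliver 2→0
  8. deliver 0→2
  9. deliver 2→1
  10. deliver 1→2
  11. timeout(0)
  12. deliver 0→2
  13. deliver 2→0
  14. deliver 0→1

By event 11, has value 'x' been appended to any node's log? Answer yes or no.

yes

[1] timeout(2) → N2(cand t1 [-])
[2] deliver 2→1 → N1(foll t1 [-])
[3] deliver 1→2 → N2(lead t1 [-])
[4] deliver 2→0 → N0(foll t1 [-])
[5] deliver 0→2 → ∅
[6] propose(2,'x') → N2(lead t1 [x])
[7] deliver 2→0 → N0(foll t1 [x])
[8] deliver 0→2 → ∅
[9] deliver 2→1 → N1(foll t1 [x])
[10] deliver 1→2 → ∅
[11] timeout(0) → N0(cand t2 [x])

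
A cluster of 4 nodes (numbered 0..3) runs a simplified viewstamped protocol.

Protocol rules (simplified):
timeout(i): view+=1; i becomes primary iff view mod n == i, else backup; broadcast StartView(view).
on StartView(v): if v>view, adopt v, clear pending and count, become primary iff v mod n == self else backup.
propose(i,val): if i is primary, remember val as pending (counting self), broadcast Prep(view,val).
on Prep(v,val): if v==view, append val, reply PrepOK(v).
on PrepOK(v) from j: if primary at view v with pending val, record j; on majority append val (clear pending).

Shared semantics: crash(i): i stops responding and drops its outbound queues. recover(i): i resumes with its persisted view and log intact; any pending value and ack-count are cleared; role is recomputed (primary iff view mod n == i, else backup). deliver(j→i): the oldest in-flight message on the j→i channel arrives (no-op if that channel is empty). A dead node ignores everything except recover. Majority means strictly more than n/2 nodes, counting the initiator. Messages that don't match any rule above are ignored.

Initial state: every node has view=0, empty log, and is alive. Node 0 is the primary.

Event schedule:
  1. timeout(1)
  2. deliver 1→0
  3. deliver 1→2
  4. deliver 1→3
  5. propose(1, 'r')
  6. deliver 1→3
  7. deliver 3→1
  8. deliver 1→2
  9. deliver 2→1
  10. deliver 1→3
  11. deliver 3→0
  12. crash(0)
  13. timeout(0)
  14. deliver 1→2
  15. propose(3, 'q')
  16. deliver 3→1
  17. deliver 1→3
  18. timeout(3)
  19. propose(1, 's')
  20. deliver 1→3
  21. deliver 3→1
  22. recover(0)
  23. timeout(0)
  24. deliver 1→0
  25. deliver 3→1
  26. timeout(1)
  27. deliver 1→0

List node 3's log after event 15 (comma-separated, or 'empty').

step 1 timeout(1): 1={prim,v=1,log=-}
step 2 deliver 1→0: 0={back,v=1,log=-}
step 3 deliver 1→2: 2={back,v=1,log=-}
step 4 deliver 1→3: 3={back,v=1,log=-}
step 5 propose(1,'r'): —
step 6 deliver 1→3: 3={back,v=1,log=r}
step 7 deliver 3→1: —
step 8 deliver 1→2: 2={back,v=1,log=r}
step 9 deliver 2→1: 1={prim,v=1,log=r}
step 10 deliver 1→3: —
step 11 deliver 3→0: —
step 12 crash(0): 0={✗back,v=1,log=-}
step 13 timeout(0): —
step 14 deliver 1→2: —
step 15 propose(3,'q'): —

r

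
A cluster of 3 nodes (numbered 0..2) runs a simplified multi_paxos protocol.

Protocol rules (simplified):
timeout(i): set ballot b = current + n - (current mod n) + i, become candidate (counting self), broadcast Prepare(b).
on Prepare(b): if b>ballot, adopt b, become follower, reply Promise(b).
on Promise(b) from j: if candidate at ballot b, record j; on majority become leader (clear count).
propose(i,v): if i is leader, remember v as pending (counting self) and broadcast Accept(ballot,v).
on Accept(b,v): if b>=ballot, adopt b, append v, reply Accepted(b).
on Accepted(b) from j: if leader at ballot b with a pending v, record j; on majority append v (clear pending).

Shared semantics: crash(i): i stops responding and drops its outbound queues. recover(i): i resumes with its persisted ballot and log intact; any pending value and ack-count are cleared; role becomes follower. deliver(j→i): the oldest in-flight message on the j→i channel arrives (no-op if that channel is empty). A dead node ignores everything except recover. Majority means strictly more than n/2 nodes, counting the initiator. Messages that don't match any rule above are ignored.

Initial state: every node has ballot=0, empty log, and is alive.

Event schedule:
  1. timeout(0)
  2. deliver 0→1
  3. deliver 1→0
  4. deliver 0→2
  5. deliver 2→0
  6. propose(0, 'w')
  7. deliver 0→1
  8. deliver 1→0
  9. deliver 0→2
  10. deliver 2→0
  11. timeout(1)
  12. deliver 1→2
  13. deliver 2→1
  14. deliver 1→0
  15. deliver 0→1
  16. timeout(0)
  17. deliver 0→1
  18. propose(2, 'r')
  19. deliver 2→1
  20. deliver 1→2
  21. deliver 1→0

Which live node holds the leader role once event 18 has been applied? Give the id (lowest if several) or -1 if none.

1. timeout(0):  <0:cand b3 ->
2. deliver 0→1:  <1:foll b3 ->
3. deliver 1→0:  <0:lead b3 ->
4. deliver 0→2:  <2:foll b3 ->
5. deliver 2→0:  nop
6. propose(0,'w'):  nop
7. deliver 0→1:  <1:foll b3 w>
8. deliver 1→0:  <0:lead b3 w>
9. deliver 0→2:  <2:foll b3 w>
10. deliver 2→0:  nop
11. timeout(1):  <1:cand b7 w>
12. deliver 1→2:  <2:foll b7 w>
13. deliver 2→1:  <1:lead b7 w>
14. deliver 1→0:  <0:foll b7 w>
15. deliver 0→1:  nop
16. timeout(0):  <0:cand b9 w>
17. deliver 0→1:  <1:foll b9 w>
18. propose(2,'r'):  nop

-1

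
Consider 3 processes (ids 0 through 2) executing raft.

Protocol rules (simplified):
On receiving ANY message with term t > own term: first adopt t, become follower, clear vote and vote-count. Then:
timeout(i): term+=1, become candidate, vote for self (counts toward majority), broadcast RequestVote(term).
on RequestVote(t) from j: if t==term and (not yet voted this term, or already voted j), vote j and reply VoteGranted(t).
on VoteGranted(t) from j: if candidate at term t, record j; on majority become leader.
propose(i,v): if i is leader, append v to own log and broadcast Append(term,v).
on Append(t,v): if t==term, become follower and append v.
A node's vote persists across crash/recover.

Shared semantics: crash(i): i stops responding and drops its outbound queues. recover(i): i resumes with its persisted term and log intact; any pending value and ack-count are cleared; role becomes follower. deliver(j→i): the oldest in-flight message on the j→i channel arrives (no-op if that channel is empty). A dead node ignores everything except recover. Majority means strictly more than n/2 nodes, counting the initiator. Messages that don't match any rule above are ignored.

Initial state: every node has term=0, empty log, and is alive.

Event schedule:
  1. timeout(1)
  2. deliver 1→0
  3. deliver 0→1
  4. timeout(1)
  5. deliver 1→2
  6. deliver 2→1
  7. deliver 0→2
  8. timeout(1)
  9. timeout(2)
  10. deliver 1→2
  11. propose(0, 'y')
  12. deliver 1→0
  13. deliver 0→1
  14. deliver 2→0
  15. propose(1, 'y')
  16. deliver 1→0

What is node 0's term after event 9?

1

after 1 — timeout(1): n1:cand/t1/[-]
after 2 — deliver 1→0: n0:foll/t1/[-]
after 3 — deliver 0→1: n1:lead/t1/[-]
after 4 — timeout(1): n1:cand/t2/[-]
after 5 — deliver 1→2: n2:foll/t1/[-]
after 6 — deliver 2→1: ·
after 7 — deliver 0→2: ·
after 8 — timeout(1): n1:cand/t3/[-]
after 9 — timeout(2): n2:cand/t2/[-]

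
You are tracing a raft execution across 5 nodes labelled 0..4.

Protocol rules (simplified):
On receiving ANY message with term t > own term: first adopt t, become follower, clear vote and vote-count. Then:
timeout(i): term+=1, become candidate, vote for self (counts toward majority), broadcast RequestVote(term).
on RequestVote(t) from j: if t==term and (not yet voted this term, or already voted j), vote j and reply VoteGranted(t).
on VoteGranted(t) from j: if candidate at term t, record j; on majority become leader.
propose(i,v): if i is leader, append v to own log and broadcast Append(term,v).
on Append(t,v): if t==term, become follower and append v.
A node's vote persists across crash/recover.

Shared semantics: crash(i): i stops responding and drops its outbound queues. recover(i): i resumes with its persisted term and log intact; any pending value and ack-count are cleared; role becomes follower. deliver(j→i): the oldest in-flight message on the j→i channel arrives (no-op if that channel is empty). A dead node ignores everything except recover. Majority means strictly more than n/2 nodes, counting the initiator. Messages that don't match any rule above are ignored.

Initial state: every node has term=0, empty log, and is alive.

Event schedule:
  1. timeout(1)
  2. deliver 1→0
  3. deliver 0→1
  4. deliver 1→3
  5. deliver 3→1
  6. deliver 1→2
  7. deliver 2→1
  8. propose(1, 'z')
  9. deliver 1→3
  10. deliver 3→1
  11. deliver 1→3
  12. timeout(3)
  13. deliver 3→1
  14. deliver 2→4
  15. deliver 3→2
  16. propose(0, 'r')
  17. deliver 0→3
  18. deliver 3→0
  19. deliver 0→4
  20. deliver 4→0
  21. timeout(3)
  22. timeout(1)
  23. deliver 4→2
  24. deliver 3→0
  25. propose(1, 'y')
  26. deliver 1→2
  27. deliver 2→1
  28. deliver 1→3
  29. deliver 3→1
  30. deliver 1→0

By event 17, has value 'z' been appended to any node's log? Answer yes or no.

1. timeout(1):  <1:cand t1 ->
2. deliver 1→0:  <0:foll t1 ->
3. deliver 0→1:  nop
4. deliver 1→3:  <3:foll t1 ->
5. deliver 3→1:  <1:lead t1 ->
6. deliver 1→2:  <2:foll t1 ->
7. deliver 2→1:  nop
8. propose(1,'z'):  <1:lead t1 z>
9. deliver 1→3:  <3:foll t1 z>
10. deliver 3→1:  nop
11. deliver 1→3:  nop
12. timeout(3):  <3:cand t2 z>
13. deliver 3→1:  <1:foll t2 z>
14. deliver 2→4:  nop
15. deliver 3→2:  <2:foll t2 ->
16. propose(0,'r'):  nop
17. deliver 0→3:  nop

yes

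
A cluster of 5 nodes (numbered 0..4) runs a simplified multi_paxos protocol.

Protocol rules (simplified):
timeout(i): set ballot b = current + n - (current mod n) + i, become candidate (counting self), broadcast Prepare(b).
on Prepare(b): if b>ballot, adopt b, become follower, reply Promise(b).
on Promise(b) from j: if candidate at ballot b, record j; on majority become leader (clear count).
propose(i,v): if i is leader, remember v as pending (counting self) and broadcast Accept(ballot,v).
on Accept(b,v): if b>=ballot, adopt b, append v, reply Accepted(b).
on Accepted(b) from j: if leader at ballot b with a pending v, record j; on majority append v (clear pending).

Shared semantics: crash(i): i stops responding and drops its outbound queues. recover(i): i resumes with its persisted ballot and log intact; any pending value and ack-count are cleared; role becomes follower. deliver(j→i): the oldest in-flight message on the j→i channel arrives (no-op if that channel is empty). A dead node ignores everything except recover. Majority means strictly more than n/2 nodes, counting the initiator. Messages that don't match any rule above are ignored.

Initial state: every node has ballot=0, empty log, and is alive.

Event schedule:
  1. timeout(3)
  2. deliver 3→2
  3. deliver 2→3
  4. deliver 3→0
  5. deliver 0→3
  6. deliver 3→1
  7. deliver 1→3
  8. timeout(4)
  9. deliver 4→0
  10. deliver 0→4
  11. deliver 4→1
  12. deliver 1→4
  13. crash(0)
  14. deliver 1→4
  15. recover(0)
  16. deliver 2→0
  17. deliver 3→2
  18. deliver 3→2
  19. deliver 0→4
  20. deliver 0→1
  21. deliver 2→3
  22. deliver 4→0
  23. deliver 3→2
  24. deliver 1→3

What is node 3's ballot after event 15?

[1] timeout(3) → N3(cand b8 [-])
[2] deliver 3→2 → N2(foll b8 [-])
[3] deliver 2→3 → ∅
[4] deliver 3→0 → N0(foll b8 [-])
[5] deliver 0→3 → N3(lead b8 [-])
[6] deliver 3→1 → N1(foll b8 [-])
[7] deliver 1→3 → ∅
[8] timeout(4) → N4(cand b9 [-])
[9] deliver 4→0 → N0(foll b9 [-])
[10] deliver 0→4 → ∅
[11] deliver 4→1 → N1(foll b9 [-])
[12] deliver 1→4 → N4(lead b9 [-])
[13] crash(0) → N0(✗foll b9 [-])
[14] deliver 1→4 → ∅
[15] recover(0) → N0(foll b9 [-])

8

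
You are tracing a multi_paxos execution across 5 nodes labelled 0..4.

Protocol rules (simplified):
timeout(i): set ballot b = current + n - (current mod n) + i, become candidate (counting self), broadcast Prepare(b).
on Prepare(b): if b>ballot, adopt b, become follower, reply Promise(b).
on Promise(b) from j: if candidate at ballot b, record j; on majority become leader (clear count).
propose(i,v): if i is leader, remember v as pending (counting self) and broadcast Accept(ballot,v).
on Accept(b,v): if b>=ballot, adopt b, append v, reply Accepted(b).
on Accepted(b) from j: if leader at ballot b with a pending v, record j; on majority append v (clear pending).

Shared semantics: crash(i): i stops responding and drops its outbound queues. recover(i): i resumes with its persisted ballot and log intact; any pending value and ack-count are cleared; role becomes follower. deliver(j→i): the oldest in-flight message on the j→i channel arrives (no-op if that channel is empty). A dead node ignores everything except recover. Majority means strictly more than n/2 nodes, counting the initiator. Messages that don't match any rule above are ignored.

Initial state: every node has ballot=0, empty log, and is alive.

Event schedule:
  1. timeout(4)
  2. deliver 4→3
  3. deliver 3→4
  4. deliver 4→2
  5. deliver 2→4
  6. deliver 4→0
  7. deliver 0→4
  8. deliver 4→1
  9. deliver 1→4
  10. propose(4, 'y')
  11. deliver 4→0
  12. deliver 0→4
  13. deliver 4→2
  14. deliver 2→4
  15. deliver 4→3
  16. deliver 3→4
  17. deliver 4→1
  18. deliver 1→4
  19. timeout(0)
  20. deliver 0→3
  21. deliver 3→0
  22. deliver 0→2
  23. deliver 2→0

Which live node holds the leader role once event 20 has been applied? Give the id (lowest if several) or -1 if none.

e1 timeout(4): 4[cand,b=9,-]
e2 deliver 4→3: 3[foll,b=9,-]
e3 deliver 3→4: ·
e4 deliver 4→2: 2[foll,b=9,-]
e5 deliver 2→4: 4[lead,b=9,-]
e6 deliver 4→0: 0[foll,b=9,-]
e7 deliver 0→4: ·
e8 deliver 4→1: 1[foll,b=9,-]
e9 deliver 1→4: ·
e10 propose(4,'y'): ·
e11 deliver 4→0: 0[foll,b=9,y]
e12 deliver 0→4: ·
e13 deliver 4→2: 2[foll,b=9,y]
e14 deliver 2→4: 4[lead,b=9,y]
e15 deliver 4→3: 3[foll,b=9,y]
e16 deliver 3→4: ·
e17 deliver 4→1: 1[foll,b=9,y]
e18 deliver 1→4: ·
e19 timeout(0): 0[cand,b=10,y]
e20 deliver 0→3: 3[foll,b=10,y]

4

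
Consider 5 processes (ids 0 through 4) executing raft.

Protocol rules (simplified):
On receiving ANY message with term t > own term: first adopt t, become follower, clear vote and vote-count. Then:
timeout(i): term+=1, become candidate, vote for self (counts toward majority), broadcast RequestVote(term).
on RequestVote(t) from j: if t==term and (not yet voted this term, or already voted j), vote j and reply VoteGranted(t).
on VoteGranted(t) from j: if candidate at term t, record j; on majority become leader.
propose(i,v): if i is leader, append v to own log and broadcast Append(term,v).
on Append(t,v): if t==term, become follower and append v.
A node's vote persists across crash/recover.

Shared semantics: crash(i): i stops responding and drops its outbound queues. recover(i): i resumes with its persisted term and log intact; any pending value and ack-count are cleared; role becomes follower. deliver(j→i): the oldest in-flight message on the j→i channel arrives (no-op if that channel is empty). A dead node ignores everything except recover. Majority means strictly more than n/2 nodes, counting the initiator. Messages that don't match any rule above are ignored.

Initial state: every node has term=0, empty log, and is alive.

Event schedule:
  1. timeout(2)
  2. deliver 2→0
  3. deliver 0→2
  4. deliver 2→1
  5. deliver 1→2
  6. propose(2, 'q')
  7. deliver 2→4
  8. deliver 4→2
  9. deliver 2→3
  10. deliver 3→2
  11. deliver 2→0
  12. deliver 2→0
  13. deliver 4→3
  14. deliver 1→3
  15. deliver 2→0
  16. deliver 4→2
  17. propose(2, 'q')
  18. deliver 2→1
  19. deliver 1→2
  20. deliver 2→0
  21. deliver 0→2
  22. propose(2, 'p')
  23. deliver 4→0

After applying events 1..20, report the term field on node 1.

1

e1 timeout(2): 2[cand,t=1,-]
e2 deliver 2→0: 0[foll,t=1,-]
e3 deliver 0→2: ·
e4 deliver 2→1: 1[foll,t=1,-]
e5 deliver 1→2: 2[lead,t=1,-]
e6 propose(2,'q'): 2[lead,t=1,q]
e7 deliver 2→4: 4[foll,t=1,-]
e8 deliver 4→2: ·
e9 deliver 2→3: 3[foll,t=1,-]
e10 deliver 3→2: ·
e11 deliver 2→0: 0[foll,t=1,q]
e12 deliver 2→0: ·
e13 deliver 4→3: ·
e14 deliver 1→3: ·
e15 deliver 2→0: ·
e16 deliver 4→2: ·
e17 propose(2,'q'): 2[lead,t=1,q,q]
e18 deliver 2→1: 1[foll,t=1,q]
e19 deliver 1→2: ·
e20 deliver 2→0: 0[foll,t=1,q,q]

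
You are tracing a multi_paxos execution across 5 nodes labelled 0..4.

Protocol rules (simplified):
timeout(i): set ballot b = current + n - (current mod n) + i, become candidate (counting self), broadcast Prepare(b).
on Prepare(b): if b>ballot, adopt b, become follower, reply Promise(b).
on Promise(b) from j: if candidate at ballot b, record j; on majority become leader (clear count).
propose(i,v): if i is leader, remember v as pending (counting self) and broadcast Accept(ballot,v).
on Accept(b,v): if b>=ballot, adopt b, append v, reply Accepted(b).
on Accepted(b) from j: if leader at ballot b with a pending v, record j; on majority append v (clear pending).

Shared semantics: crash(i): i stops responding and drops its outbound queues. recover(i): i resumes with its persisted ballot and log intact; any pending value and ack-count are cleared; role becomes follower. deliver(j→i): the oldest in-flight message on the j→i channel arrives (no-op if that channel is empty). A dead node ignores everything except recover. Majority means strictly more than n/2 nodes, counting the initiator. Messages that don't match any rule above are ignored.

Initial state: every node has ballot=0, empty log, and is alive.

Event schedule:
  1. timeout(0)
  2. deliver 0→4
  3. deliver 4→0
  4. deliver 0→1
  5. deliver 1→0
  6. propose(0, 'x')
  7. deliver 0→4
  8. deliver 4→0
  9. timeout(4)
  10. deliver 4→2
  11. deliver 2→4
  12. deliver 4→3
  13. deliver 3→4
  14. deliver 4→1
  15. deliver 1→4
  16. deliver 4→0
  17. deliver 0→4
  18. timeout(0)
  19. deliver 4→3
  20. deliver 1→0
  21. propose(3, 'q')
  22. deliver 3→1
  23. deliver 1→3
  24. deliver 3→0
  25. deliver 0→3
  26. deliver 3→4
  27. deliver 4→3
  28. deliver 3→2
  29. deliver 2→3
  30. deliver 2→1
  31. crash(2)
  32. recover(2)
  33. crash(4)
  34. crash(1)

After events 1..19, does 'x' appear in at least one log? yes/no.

after 1 — timeout(0): n0:cand/b5/[-]
after 2 — deliver 0→4: n4:foll/b5/[-]
after 3 — deliver 4→0: ·
after 4 — deliver 0→1: n1:foll/b5/[-]
after 5 — deliver 1→0: n0:lead/b5/[-]
after 6 — propose(0,'x'): ·
after 7 — deliver 0→4: n4:foll/b5/[x]
after 8 — deliver 4→0: ·
after 9 — timeout(4): n4:cand/b14/[x]
after 10 — deliver 4→2: n2:foll/b14/[-]
after 11 — deliver 2→4: ·
after 12 — deliver 4→3: n3:foll/b14/[-]
after 13 — deliver 3→4: n4:lead/b14/[x]
after 14 — deliver 4→1: n1:foll/b14/[-]
after 15 — deliver 1→4: ·
after 16 — deliver 4→0: n0:foll/b14/[-]
after 17 — deliver 0→4: ·
after 18 — timeout(0): n0:cand/b15/[-]
after 19 — deliver 4→3: ·

yes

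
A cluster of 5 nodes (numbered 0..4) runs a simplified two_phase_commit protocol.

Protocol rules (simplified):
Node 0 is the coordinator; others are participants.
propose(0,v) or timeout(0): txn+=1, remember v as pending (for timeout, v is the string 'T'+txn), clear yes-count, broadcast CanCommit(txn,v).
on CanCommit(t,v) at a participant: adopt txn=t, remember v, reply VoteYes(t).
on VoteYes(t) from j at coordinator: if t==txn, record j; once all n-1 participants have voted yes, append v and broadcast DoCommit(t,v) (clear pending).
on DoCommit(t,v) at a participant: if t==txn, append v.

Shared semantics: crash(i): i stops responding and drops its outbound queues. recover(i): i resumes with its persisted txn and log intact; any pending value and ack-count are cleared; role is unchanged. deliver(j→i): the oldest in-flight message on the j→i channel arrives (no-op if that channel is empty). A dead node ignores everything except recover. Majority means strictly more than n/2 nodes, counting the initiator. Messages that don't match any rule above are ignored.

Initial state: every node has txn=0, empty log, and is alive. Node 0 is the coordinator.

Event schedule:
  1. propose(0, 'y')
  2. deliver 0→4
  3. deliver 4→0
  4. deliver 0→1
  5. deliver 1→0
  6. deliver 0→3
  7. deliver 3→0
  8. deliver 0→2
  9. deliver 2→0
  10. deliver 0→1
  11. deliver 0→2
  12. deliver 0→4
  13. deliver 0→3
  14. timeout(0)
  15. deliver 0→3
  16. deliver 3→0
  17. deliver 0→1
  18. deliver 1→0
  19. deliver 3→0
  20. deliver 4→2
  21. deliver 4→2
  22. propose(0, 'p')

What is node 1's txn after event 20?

after 1 — propose(0,'y'): n0:coor/t1/[-]
after 2 — deliver 0→4: n4:part/t1/[-]
after 3 — deliver 4→0: ·
after 4 — deliver 0→1: n1:part/t1/[-]
after 5 — deliver 1→0: ·
after 6 — deliver 0→3: n3:part/t1/[-]
after 7 — deliver 3→0: ·
after 8 — deliver 0→2: n2:part/t1/[-]
after 9 — deliver 2→0: n0:coor/t1/[y]
after 10 — deliver 0→1: n1:part/t1/[y]
after 11 — deliver 0→2: n2:part/t1/[y]
after 12 — deliver 0→4: n4:part/t1/[y]
after 13 — deliver 0→3: n3:part/t1/[y]
after 14 — timeout(0): n0:coor/t2/[y]
after 15 — deliver 0→3: n3:part/t2/[y]
after 16 — deliver 3→0: ·
after 17 — deliver 0→1: n1:part/t2/[y]
after 18 — deliver 1→0: ·
after 19 — deliver 3→0: ·
after 20 — deliver 4→2: ·

2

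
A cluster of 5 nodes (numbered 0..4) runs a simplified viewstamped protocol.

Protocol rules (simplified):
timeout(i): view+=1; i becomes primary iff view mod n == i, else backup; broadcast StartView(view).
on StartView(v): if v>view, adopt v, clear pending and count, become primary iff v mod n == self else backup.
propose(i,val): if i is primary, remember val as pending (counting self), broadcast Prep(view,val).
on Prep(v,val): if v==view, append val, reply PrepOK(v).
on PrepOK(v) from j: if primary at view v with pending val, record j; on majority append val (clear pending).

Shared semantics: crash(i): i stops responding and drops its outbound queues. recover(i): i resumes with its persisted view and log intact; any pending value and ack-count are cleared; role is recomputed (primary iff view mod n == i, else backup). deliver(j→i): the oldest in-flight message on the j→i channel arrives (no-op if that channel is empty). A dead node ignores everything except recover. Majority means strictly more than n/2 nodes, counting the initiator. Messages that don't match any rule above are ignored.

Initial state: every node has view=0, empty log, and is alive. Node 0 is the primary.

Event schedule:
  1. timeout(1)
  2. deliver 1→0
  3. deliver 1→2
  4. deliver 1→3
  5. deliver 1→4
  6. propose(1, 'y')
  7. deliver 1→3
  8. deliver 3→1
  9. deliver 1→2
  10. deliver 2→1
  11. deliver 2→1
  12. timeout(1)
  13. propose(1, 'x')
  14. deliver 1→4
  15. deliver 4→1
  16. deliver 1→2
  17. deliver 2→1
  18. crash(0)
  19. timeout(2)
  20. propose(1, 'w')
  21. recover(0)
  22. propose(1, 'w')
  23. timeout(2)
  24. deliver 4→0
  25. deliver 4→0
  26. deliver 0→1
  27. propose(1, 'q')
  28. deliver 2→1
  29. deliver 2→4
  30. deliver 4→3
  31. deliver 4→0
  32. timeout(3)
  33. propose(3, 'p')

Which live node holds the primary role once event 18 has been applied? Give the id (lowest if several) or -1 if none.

e1 timeout(1): 1[prim,v=1,-]
e2 deliver 1→0: 0[back,v=1,-]
e3 deliver 1→2: 2[back,v=1,-]
e4 deliver 1→3: 3[back,v=1,-]
e5 deliver 1→4: 4[back,v=1,-]
e6 propose(1,'y'): ·
e7 deliver 1→3: 3[back,v=1,y]
e8 deliver 3→1: ·
e9 deliver 1→2: 2[back,v=1,y]
e10 deliver 2→1: 1[prim,v=1,y]
e11 deliver 2→1: ·
e12 timeout(1): 1[back,v=2,y]
e13 propose(1,'x'): ·
e14 deliver 1→4: 4[back,v=1,y]
e15 deliver 4→1: ·
e16 deliver 1→2: 2[prim,v=2,y]
e17 deliver 2→1: ·
e18 crash(0): 0[✗back,v=1,-]

2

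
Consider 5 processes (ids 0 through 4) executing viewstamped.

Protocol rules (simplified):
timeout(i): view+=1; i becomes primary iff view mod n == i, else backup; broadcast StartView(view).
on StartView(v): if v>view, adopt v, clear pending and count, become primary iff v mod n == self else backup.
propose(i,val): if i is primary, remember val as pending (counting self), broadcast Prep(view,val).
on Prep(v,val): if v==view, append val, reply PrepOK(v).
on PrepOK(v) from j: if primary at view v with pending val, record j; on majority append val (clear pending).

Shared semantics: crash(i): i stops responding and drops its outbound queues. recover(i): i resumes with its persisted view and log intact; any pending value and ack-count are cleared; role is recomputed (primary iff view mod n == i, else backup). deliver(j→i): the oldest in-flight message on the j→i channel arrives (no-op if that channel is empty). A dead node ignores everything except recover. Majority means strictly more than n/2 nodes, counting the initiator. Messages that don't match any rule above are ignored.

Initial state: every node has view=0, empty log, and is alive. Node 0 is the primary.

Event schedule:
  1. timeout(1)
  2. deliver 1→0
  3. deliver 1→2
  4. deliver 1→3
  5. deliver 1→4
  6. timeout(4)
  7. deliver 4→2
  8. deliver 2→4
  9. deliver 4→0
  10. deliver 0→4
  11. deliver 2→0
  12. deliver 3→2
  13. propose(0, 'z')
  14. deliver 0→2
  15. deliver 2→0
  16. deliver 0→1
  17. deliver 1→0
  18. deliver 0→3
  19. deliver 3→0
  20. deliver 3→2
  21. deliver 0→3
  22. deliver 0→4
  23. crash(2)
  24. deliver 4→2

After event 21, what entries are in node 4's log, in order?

empty

after 1 — timeout(1): n1:prim/v1/[-]
after 2 — deliver 1→0: n0:back/v1/[-]
after 3 — deliver 1→2: n2:back/v1/[-]
after 4 — deliver 1→3: n3:back/v1/[-]
after 5 — deliver 1→4: n4:back/v1/[-]
after 6 — timeout(4): n4:back/v2/[-]
after 7 — deliver 4→2: n2:prim/v2/[-]
after 8 — deliver 2→4: ·
after 9 — deliver 4→0: n0:back/v2/[-]
after 10 — deliver 0→4: ·
after 11 — deliver 2→0: ·
after 12 — deliver 3→2: ·
after 13 — propose(0,'z'): ·
after 14 — deliver 0→2: ·
after 15 — deliver 2→0: ·
after 16 — deliver 0→1: ·
after 17 — deliver 1→0: ·
after 18 — deliver 0→3: ·
after 19 — deliver 3→0: ·
after 20 — deliver 3→2: ·
after 21 — deliver 0→3: ·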